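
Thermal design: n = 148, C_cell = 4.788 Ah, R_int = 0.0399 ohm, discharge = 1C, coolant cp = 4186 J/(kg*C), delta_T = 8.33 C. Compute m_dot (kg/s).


Step 1: I = 1 * 4.788 = 4.788 A
Step 2: Q_cell = I^2 * R = 4.788^2 * 0.0399 = 0.91471 W
Step 3: Q_total = 148 * 0.91471 = 135.38 W
Step 4: m_dot = Q_total / (cp * dT) = 135.38 / (4186 * 8.33) = 0.003882 kg/s

0.003882 kg/s


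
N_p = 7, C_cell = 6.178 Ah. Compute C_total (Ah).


Parallel capacities add: 7 * 6.178 Ah = 43.246 Ah

43.246 Ah


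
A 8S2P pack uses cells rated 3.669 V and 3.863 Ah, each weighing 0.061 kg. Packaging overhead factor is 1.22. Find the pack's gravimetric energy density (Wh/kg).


Step 1: V_pack = 8 * 3.669 = 29.352 V
Step 2: C_pack = 2 * 3.863 = 7.726 Ah
Step 3: E_pack = V_pack * C_pack = 29.352 * 7.726 = 226.77 Wh
Step 4: m_pack = 8 * 2 * 0.061 * 1.22 = 1.1907 kg
Step 5: ED = E_pack / m_pack = 226.77 / 1.1907 = 190.5 Wh/kg

190.5 Wh/kg


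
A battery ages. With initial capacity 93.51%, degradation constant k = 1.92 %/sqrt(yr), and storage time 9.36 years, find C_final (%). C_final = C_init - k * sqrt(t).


Step 1: sqrt(9.36 yr) = 3.0594
Step 2: drop = 1.92 * 3.0594 = 5.874
Step 3: C_final = 93.51 - 5.874 = 87.64%

87.64%


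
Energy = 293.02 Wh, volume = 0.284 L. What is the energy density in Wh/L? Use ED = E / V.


ED = E / V = 293.02 / 0.284 = 1032 Wh/L

1032 Wh/L


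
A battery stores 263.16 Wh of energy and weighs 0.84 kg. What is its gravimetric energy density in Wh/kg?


Specific energy = 263.16 Wh / 0.84 kg = 313.3 Wh/kg

313.3 Wh/kg


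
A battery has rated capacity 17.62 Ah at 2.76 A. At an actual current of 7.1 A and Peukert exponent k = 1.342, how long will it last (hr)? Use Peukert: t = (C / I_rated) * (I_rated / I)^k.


t_rated = C / I_rated = 17.62 / 2.76 = 6.3841 hr
(I_rated/I)^k = (0.38873)^1.342 = 0.28139
t = t_rated * (I_rated/I)^k = 6.3841 * 0.28139 = 1.796 hr

1.796 hr


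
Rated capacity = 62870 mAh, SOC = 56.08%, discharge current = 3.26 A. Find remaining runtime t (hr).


Convert: C_total = 62870 mAh = 62.87 Ah
Step 1: remaining = SOC/100 * C_total = 56.08/100 * 62.87 = 35.257 Ah
Step 2: t = remaining / I = 35.257 / 3.26 = 10.82 hr

10.82 hr


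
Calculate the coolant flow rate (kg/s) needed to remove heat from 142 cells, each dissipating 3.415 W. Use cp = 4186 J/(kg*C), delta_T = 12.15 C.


Q_total = 142 * 3.415 = 484.93 W
m_dot = Q_total / (cp * dT) = 484.93 / (4186 * 12.15) = 0.009535 kg/s

0.009535 kg/s


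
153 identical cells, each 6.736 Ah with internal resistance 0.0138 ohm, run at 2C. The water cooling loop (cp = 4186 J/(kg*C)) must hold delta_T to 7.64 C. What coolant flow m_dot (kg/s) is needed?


Step 1: I = 2 * 6.736 = 13.472 A
Step 2: Q_cell = I^2 * R = 13.472^2 * 0.0138 = 2.5046 W
Step 3: Q_total = 153 * 2.5046 = 383.2 W
Step 4: m_dot = Q_total / (cp * dT) = 383.2 / (4186 * 7.64) = 0.01198 kg/s

0.01198 kg/s


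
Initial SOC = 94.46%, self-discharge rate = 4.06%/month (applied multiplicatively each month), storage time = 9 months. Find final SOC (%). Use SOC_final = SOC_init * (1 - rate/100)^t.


Monthly retention factor = 1 - 4.06/100 = 0.9594
Over 9 months: factor^9 = 0.68865
SOC_final = 94.46 * 0.68865 = 65.05%

65.05%


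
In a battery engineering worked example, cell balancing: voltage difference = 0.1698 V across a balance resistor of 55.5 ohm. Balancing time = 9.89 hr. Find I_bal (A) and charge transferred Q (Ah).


I_bal = dV / R = 0.1698 / 55.5 = 0.0030595 A
Q = I_bal * t = 0.0030595 * 9.89 = 0.03026 Ah

I=0.0030595 A, Q=0.03026 Ah


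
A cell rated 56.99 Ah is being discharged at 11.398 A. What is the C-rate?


Rearranging: C_rate = 11.398 / 56.99 = 0.2C

0.2C


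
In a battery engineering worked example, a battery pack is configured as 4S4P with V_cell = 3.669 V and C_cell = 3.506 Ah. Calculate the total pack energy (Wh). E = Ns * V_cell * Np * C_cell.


V_pack = 4 * 3.669 = 14.676 V
C_pack = 4 * 3.506 = 14.024 Ah
E = V_pack * C_pack = 14.676 * 14.024 = 205.8 Wh

205.8 Wh


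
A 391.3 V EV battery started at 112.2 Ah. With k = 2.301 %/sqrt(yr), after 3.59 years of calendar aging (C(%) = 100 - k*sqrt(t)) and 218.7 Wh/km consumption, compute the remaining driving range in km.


Step 1: capacity retention = 100 - 2.301 * sqrt(3.59) = 100 - 2.301 * 1.8947 = 95.64%
Step 2: C_now = 112.2 * 95.64/100 = 107.31 Ah
Step 3: E_pack = V * C_now = 391.3 * 107.31 = 41990 Wh
Step 4: range = E_pack / consumption = 41990 / 218.7 = 192.0 km

192.0 km


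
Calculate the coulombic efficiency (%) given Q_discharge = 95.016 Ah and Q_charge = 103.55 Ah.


Coulombic efficiency = 95.016/103.55 * 100% = 91.76%

91.76%


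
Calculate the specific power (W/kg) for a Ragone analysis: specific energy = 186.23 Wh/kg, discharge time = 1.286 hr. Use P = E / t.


P_specific = E / t = 186.23 / 1.286 = 144.8 W/kg

144.8 W/kg


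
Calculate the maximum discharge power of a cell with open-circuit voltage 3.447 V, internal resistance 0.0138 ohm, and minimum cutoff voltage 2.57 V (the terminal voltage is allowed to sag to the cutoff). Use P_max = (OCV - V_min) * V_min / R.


P_max = (OCV - V_min) * V_min / R = (3.447 - 2.57) * 2.57 / 0.0138 = 0.877 * 2.57 / 0.0138 = 163.3 W

163.3 W


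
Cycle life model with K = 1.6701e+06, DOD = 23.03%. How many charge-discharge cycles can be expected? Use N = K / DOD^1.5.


Step 1: DOD^1.5 = 23.03^1.5 = 110.52
Step 2: N = 1.6701e+06 / 110.52 = 15110 cycles

15110 cycles


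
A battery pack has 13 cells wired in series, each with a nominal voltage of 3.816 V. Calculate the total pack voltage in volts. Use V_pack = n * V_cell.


With 13 cells in series at 3.816 V each, V_pack = 49.608 V

49.608 V


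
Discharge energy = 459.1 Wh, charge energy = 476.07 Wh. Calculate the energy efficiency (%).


Round-trip efficiency = 459.1/476.07 * 100% = 96.44%

96.44%


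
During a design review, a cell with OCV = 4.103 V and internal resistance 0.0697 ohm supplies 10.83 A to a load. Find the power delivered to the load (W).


Step 1: V_terminal = OCV - I*R = 4.103 - 10.83 * 0.0697 = 3.3481 V
Step 2: P_out = V_terminal * I = 3.3481 * 10.83 = 36.26 W

36.26 W


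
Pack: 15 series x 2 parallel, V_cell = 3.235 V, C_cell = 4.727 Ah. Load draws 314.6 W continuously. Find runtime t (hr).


Step 1: E_pack = Ns * V_cell * Np * C_cell = 15 * 3.235 * 2 * 4.727 = 458.76 Wh
Step 2: t = E_pack / P = 458.76 / 314.6 = 1.458 hr

1.458 hr


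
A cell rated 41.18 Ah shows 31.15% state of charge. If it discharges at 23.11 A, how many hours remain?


Step 1: remaining = SOC/100 * C_total = 31.15/100 * 41.18 = 12.828 Ah
Step 2: t = remaining / I = 12.828 / 23.11 = 0.5551 hr

0.5551 hr


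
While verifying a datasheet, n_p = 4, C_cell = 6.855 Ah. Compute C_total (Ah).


Parallel capacities add: 4 * 6.855 Ah = 27.42 Ah

27.42 Ah


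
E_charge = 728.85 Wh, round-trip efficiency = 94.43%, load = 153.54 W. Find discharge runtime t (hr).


Step 1: E_discharge = eta/100 * E_charge = 94.43/100 * 728.85 = 688.25 Wh
Step 2: t = E_discharge / P = 688.25 / 153.54 = 4.483 hr

4.483 hr


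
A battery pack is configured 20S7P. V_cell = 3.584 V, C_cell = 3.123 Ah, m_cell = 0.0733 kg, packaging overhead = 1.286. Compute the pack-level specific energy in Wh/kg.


Step 1: V_pack = 20 * 3.584 = 71.68 V
Step 2: C_pack = 7 * 3.123 = 21.861 Ah
Step 3: E_pack = V_pack * C_pack = 71.68 * 21.861 = 1567 Wh
Step 4: m_pack = 20 * 7 * 0.0733 * 1.286 = 13.197 kg
Step 5: ED = E_pack / m_pack = 1567 / 13.197 = 118.7 Wh/kg

118.7 Wh/kg


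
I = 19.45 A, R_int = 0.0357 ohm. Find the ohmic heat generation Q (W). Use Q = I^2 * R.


Q = I^2 * R = 19.45^2 * 0.0357 = 13.51 W

13.51 W


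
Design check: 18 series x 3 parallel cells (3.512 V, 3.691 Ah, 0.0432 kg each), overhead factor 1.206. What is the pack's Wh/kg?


Step 1: V_pack = 18 * 3.512 = 63.216 V
Step 2: C_pack = 3 * 3.691 = 11.073 Ah
Step 3: E_pack = V_pack * C_pack = 63.216 * 11.073 = 699.99 Wh
Step 4: m_pack = 18 * 3 * 0.0432 * 1.206 = 2.8134 kg
Step 5: ED = E_pack / m_pack = 699.99 / 2.8134 = 248.8 Wh/kg

248.8 Wh/kg


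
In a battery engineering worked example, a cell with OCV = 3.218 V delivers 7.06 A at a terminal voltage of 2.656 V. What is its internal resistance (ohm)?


R = (OCV - V) / I = (3.218 - 2.656) / 7.06 = 0.07960 ohm

0.07960 ohm


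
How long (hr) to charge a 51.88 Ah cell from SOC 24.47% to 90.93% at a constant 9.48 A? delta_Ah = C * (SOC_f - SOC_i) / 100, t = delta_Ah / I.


delta_Ah = 51.88 * (90.93 - 24.47) / 100 = 34.479 Ah
t = delta_Ah / I = 34.479 / 9.48 = 3.637 hr

3.637 hr


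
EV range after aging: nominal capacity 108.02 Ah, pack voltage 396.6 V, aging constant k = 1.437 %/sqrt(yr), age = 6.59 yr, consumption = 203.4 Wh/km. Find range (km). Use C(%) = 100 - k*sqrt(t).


Step 1: capacity retention = 100 - 1.437 * sqrt(6.59) = 100 - 1.437 * 2.5671 = 96.311%
Step 2: C_now = 108.02 * 96.311/100 = 104.04 Ah
Step 3: E_pack = V * C_now = 396.6 * 104.04 = 41262 Wh
Step 4: range = E_pack / consumption = 41262 / 203.4 = 202.9 km

202.9 km


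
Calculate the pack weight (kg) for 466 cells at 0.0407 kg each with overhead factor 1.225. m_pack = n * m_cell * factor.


m_pack = n * m_cell * overhead = 466 * 0.0407 * 1.225 = 23.23 kg

23.23 kg


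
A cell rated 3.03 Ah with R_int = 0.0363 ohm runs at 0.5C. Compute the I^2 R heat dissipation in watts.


Step 1: I = C_rate * capacity = 0.5 * 3.03 = 1.515 A
Step 2: Q = I^2 * R = 1.515^2 * 0.0363 = 2.2952 * 0.0363 = 0.08332 W

0.08332 W


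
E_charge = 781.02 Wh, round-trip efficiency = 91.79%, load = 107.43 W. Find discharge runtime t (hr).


Step 1: E_discharge = eta/100 * E_charge = 91.79/100 * 781.02 = 716.9 Wh
Step 2: t = E_discharge / P = 716.9 / 107.43 = 6.673 hr

6.673 hr


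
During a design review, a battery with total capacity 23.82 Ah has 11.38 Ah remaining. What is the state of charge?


SOC = (remaining / total) * 100 = (11.38 / 23.82) * 100 = 47.77%

47.77%


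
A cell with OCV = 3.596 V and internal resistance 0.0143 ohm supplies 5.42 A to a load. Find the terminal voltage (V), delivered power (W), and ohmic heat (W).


Step 1: V_terminal = OCV - I*R = 3.596 - 5.42 * 0.0143 = 3.5185 V
Step 2: P_out = V_terminal * I = 3.5185 * 5.42 = 19.07 W
Step 3: Q = I^2 * R = 5.42^2 * 0.0143 = 0.4201 W

V=3.5185 V, P=19.07 W, Q=0.4201 W


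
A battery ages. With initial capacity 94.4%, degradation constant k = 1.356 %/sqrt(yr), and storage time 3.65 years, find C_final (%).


sqrt(t) = sqrt(3.65) = 1.9105
C_final = 94.4 - 1.356 * 1.9105 = 91.81%

91.81%


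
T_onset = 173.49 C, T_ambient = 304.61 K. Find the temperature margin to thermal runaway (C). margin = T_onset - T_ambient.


Convert: T_ambient = 304.61 K = 31.46 C
margin = 173.49 - 31.46 = 142.03 C

142.03 C


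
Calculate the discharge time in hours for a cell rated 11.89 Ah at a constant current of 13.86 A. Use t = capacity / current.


Runtime = 11.89 Ah / 13.86 A = 0.8579 hr

0.8579 hr


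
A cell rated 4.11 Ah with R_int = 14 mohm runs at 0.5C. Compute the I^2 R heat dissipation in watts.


Convert: R = 14 mohm = 0.014 ohm
Step 1: I = C_rate * capacity = 0.5 * 4.11 = 2.055 A
Step 2: Q = I^2 * R = 2.055^2 * 0.014 = 4.223 * 0.014 = 0.05912 W

0.05912 W


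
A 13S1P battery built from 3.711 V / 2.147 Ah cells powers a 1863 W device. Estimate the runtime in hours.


Step 1: E_pack = Ns * V_cell * Np * C_cell = 13 * 3.711 * 1 * 2.147 = 103.58 Wh
Step 2: t = E_pack / P = 103.58 / 1863 = 0.05560 hr

0.05560 hr


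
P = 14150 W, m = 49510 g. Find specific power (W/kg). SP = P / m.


Convert: m = 49510 g = 49.51 kg
Specific power = 14150 W / 49.51 kg = 285.8 W/kg

285.8 W/kg


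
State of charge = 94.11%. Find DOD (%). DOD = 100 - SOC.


Complement of SOC: DOD = 100% - 94.11% = 5.89%

5.89%


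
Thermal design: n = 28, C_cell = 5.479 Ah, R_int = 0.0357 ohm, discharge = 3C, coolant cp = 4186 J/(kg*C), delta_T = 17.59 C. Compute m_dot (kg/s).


Step 1: I = 3 * 5.479 = 16.437 A
Step 2: Q_cell = I^2 * R = 16.437^2 * 0.0357 = 9.6452 W
Step 3: Q_total = 28 * 9.6452 = 270.07 W
Step 4: m_dot = Q_total / (cp * dT) = 270.07 / (4186 * 17.59) = 0.003668 kg/s

0.003668 kg/s


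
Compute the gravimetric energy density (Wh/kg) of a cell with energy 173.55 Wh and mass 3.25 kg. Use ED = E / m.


ED = E / m = 173.55 / 3.25 = 53.40 Wh/kg

53.40 Wh/kg


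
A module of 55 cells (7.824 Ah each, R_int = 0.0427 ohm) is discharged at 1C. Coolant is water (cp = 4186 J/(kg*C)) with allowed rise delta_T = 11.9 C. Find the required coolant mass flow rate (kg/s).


Step 1: I = 1 * 7.824 = 7.824 A
Step 2: Q_cell = I^2 * R = 7.824^2 * 0.0427 = 2.6139 W
Step 3: Q_total = 55 * 2.6139 = 143.76 W
Step 4: m_dot = Q_total / (cp * dT) = 143.76 / (4186 * 11.9) = 0.002886 kg/s

0.002886 kg/s


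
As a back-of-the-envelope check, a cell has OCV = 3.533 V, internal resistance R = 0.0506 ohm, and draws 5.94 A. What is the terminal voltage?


IR drop = 5.94 * 0.0506 = 0.30056 V
V = 3.533 - 0.30056 = 3.232 V

3.232 V


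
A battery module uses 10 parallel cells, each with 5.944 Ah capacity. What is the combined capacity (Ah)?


C_total = 10 * 5.944 = 59.44 Ah

59.44 Ah


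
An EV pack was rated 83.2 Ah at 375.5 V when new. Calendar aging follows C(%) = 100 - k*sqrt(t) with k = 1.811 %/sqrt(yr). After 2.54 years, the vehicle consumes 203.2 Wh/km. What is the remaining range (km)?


Step 1: capacity retention = 100 - 1.811 * sqrt(2.54) = 100 - 1.811 * 1.5937 = 97.114%
Step 2: C_now = 83.2 * 97.114/100 = 80.799 Ah
Step 3: E_pack = V * C_now = 375.5 * 80.799 = 30340 Wh
Step 4: range = E_pack / consumption = 30340 / 203.2 = 149.3 km

149.3 km


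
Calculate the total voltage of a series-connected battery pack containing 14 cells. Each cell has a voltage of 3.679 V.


V_pack = n * V_cell = 14 * 3.679 = 51.506 V

51.506 V


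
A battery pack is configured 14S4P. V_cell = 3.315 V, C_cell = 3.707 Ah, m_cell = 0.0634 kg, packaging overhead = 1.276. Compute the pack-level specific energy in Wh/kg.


Step 1: V_pack = 14 * 3.315 = 46.41 V
Step 2: C_pack = 4 * 3.707 = 14.828 Ah
Step 3: E_pack = V_pack * C_pack = 46.41 * 14.828 = 688.17 Wh
Step 4: m_pack = 14 * 4 * 0.0634 * 1.276 = 4.5303 kg
Step 5: ED = E_pack / m_pack = 688.17 / 4.5303 = 151.9 Wh/kg

151.9 Wh/kg


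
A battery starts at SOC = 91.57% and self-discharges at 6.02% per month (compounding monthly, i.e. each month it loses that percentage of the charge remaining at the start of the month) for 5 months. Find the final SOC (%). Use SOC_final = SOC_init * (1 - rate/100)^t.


decay = (1 - 6.02/100)^5 = 0.73312
SOC_final = 91.57 * 0.73312 = 67.13%

67.13%


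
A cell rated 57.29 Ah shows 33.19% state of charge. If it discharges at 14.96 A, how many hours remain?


Step 1: remaining = SOC/100 * C_total = 33.19/100 * 57.29 = 19.015 Ah
Step 2: t = remaining / I = 19.015 / 14.96 = 1.271 hr

1.271 hr


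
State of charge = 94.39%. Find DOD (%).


Complement of SOC: DOD = 100% - 94.39% = 5.61%

5.61%


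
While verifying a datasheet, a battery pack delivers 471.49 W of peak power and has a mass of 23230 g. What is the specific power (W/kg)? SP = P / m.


Convert: m = 23230 g = 23.23 kg
SP = P / m = 471.49 / 23.23 = 20.30 W/kg

20.30 W/kg


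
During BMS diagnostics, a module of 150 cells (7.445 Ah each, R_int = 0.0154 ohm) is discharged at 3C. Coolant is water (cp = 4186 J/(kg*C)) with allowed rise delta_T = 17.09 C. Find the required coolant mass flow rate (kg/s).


Step 1: I = 3 * 7.445 = 22.335 A
Step 2: Q_cell = I^2 * R = 22.335^2 * 0.0154 = 7.6823 W
Step 3: Q_total = 150 * 7.6823 = 1152.3 W
Step 4: m_dot = Q_total / (cp * dT) = 1152.3 / (4186 * 17.09) = 0.01611 kg/s

0.01611 kg/s


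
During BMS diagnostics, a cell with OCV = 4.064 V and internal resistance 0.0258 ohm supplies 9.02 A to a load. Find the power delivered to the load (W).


Step 1: V_terminal = OCV - I*R = 4.064 - 9.02 * 0.0258 = 3.8313 V
Step 2: P_out = V_terminal * I = 3.8313 * 9.02 = 34.56 W

34.56 W


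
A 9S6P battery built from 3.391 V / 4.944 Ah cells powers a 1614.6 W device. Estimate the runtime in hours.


Step 1: E_pack = Ns * V_cell * Np * C_cell = 9 * 3.391 * 6 * 4.944 = 905.32 Wh
Step 2: t = E_pack / P = 905.32 / 1614.6 = 0.5607 hr

0.5607 hr


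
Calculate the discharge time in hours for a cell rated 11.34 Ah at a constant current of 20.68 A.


t = capacity / current = 11.34 / 20.68 = 0.5484 hr

0.5484 hr


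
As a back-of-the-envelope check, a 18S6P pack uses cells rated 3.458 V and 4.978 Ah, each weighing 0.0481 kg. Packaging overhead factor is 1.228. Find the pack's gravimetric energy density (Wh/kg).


Step 1: V_pack = 18 * 3.458 = 62.244 V
Step 2: C_pack = 6 * 4.978 = 29.868 Ah
Step 3: E_pack = V_pack * C_pack = 62.244 * 29.868 = 1859.1 Wh
Step 4: m_pack = 18 * 6 * 0.0481 * 1.228 = 6.3792 kg
Step 5: ED = E_pack / m_pack = 1859.1 / 6.3792 = 291.4 Wh/kg

291.4 Wh/kg


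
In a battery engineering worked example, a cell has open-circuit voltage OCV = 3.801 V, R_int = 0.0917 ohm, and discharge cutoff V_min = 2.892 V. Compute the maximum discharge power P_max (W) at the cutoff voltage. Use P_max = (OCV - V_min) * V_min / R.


P_max = (OCV - V_min) * V_min / R = (3.801 - 2.892) * 2.892 / 0.0917 = 0.909 * 2.892 / 0.0917 = 28.67 W

28.67 W


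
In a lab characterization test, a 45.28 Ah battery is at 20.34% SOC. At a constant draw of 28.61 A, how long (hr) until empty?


Step 1: remaining = SOC/100 * C_total = 20.34/100 * 45.28 = 9.21 Ah
Step 2: t = remaining / I = 9.21 / 28.61 = 0.3219 hr

0.3219 hr


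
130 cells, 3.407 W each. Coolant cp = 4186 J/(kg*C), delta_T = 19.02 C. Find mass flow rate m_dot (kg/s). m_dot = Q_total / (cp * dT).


Step 1: Total heat Q = 130 * 3.407 W = 442.91 W
Step 2: denom = cp * dT = 4186 * 19.02 = 79618
Step 3: m_dot = 442.91 / 79618 = 0.005563 kg/s

0.005563 kg/s


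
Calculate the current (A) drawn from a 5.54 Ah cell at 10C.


I = C_rate * capacity = 10 * 5.54 = 55.4 A

55.4 A


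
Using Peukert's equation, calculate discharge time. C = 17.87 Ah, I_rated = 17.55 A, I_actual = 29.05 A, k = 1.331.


t_rated = C / I_rated = 17.87 / 17.55 = 1.0182 hr
(I_rated/I)^k = (0.60413)^1.331 = 0.51131
t = t_rated * (I_rated/I)^k = 1.0182 * 0.51131 = 0.5206 hr

0.5206 hr


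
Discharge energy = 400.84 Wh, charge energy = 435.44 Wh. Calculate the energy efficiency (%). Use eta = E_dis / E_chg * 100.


Round-trip efficiency = 400.84/435.44 * 100% = 92.05%

92.05%


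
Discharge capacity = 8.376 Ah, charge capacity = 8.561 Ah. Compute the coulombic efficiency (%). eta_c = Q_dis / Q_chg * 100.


eta_c = Q_dis / Q_chg * 100 = 8.376 / 8.561 * 100 = 97.84%

97.84%


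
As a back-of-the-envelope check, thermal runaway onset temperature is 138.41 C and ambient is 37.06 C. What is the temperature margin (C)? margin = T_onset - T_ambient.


margin = T_onset - T_ambient = 138.41 - 37.06 = 101.35 C

101.35 C


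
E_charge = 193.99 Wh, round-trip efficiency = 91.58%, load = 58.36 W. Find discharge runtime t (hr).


Step 1: E_discharge = eta/100 * E_charge = 91.58/100 * 193.99 = 177.66 Wh
Step 2: t = E_discharge / P = 177.66 / 58.36 = 3.044 hr

3.044 hr


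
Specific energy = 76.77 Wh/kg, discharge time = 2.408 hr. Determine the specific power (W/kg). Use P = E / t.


P_specific = E / t = 76.77 / 2.408 = 31.88 W/kg

31.88 W/kg


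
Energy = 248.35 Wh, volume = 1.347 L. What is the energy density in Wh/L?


Volumetric ED = 248.35 Wh / 1.347 L = 184.4 Wh/L

184.4 Wh/L


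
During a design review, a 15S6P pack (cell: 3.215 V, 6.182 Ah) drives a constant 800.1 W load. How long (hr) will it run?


Step 1: E_pack = Ns * V_cell * Np * C_cell = 15 * 3.215 * 6 * 6.182 = 1788.8 Wh
Step 2: t = E_pack / P = 1788.8 / 800.1 = 2.236 hr

2.236 hr


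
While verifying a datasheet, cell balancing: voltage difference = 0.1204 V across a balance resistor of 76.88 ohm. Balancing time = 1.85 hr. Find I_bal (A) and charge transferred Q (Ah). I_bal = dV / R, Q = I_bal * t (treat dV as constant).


I_bal = dV / R = 0.1204 / 76.88 = 0.0015661 A
Q = I_bal * t = 0.0015661 * 1.85 = 0.002897 Ah

I=0.0015661 A, Q=0.002897 Ah


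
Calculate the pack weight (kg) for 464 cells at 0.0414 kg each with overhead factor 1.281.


m_pack = n * m_cell * overhead = 464 * 0.0414 * 1.281 = 24.61 kg

24.61 kg


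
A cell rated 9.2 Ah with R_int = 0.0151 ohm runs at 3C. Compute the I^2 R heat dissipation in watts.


Step 1: I = C_rate * capacity = 3 * 9.2 = 27.6 A
Step 2: Q = I^2 * R = 27.6^2 * 0.0151 = 761.76 * 0.0151 = 11.50 W

11.50 W


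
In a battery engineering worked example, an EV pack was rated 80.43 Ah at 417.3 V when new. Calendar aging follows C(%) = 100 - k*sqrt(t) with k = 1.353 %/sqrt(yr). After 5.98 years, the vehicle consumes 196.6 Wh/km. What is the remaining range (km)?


Step 1: capacity retention = 100 - 1.353 * sqrt(5.98) = 100 - 1.353 * 2.4454 = 96.691%
Step 2: C_now = 80.43 * 96.691/100 = 77.769 Ah
Step 3: E_pack = V * C_now = 417.3 * 77.769 = 32453 Wh
Step 4: range = E_pack / consumption = 32453 / 196.6 = 165.1 km

165.1 km


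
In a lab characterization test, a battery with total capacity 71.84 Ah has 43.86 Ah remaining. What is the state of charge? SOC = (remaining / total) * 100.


SOC% = 43.86 / 71.84 * 100 = 61.05%

61.05%


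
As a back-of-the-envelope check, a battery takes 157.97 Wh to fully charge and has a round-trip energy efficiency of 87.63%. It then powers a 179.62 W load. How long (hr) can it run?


Step 1: E_discharge = eta/100 * E_charge = 87.63/100 * 157.97 = 138.43 Wh
Step 2: t = E_discharge / P = 138.43 / 179.62 = 0.7707 hr

0.7707 hr


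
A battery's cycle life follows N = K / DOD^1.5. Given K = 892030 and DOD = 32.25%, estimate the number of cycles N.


DOD^1.5 = 183.14
N = K / DOD^1.5 = 892030 / 183.14 = 4871

4871 cycles


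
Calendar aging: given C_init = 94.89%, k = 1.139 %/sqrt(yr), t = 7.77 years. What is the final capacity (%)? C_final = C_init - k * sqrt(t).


Step 1: sqrt(7.77 yr) = 2.7875
Step 2: drop = 1.139 * 2.7875 = 3.175
Step 3: C_final = 94.89 - 3.175 = 91.72%

91.72%


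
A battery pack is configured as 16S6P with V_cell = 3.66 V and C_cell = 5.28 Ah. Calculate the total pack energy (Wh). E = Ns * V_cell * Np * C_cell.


V_pack = 16 * 3.66 = 58.56 V
C_pack = 6 * 5.28 = 31.68 Ah
E = V_pack * C_pack = 58.56 * 31.68 = 1855 Wh

1855 Wh


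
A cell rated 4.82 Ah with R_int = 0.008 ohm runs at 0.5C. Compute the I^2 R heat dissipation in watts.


Step 1: I = C_rate * capacity = 0.5 * 4.82 = 2.41 A
Step 2: Q = I^2 * R = 2.41^2 * 0.008 = 5.8081 * 0.008 = 0.04646 W

0.04646 W


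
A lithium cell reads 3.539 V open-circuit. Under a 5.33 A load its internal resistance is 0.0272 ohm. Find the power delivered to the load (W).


Step 1: V_terminal = OCV - I*R = 3.539 - 5.33 * 0.0272 = 3.394 V
Step 2: P_out = V_terminal * I = 3.394 * 5.33 = 18.09 W

18.09 W


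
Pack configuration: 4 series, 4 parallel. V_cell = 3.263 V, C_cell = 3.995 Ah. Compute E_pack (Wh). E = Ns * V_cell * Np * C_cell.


E = Ns * Vcell * Np * Ccell = 4 * 3.263 * 4 * 3.995 = 208.6 Wh

208.6 Wh


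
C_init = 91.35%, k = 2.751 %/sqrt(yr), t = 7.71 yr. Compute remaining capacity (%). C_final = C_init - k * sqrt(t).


sqrt(t) = sqrt(7.71) = 2.7767
C_final = 91.35 - 2.751 * 2.7767 = 83.71%

83.71%


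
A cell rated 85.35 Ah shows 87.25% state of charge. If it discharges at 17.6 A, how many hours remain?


Step 1: remaining = SOC/100 * C_total = 87.25/100 * 85.35 = 74.468 Ah
Step 2: t = remaining / I = 74.468 / 17.6 = 4.231 hr

4.231 hr


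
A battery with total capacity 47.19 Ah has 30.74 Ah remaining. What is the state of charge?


SOC = (remaining / total) * 100 = (30.74 / 47.19) * 100 = 65.14%

65.14%


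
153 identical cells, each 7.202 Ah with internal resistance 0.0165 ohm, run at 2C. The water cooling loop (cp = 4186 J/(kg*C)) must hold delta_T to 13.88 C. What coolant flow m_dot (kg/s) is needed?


Step 1: I = 2 * 7.202 = 14.404 A
Step 2: Q_cell = I^2 * R = 14.404^2 * 0.0165 = 3.4233 W
Step 3: Q_total = 153 * 3.4233 = 523.76 W
Step 4: m_dot = Q_total / (cp * dT) = 523.76 / (4186 * 13.88) = 0.009015 kg/s

0.009015 kg/s


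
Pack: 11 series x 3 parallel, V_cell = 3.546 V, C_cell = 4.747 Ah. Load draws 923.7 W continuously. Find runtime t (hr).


Step 1: E_pack = Ns * V_cell * Np * C_cell = 11 * 3.546 * 3 * 4.747 = 555.48 Wh
Step 2: t = E_pack / P = 555.48 / 923.7 = 0.6014 hr

0.6014 hr


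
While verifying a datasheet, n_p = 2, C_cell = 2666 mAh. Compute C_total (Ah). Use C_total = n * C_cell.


Convert: C_cell = 2666 mAh = 2.666 Ah
C_total = 2 * 2.666 = 5.332 Ah

5.332 Ah


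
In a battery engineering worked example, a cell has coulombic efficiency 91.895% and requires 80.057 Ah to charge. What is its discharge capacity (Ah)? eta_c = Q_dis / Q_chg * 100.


Q_dis = eta/100 * Q_chg = 91.895/100 * 80.057 = 73.57 Ah

73.57 Ah


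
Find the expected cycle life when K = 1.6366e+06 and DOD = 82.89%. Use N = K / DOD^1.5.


Step 1: DOD^1.5 = 82.89^1.5 = 754.66
Step 2: N = 1.6366e+06 / 754.66 = 2169 cycles

2169 cycles


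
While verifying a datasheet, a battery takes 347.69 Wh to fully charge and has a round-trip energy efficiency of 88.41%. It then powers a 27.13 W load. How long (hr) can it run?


Step 1: E_discharge = eta/100 * E_charge = 88.41/100 * 347.69 = 307.39 Wh
Step 2: t = E_discharge / P = 307.39 / 27.13 = 11.33 hr

11.33 hr


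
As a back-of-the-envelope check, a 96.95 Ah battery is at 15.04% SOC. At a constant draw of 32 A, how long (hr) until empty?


Step 1: remaining = SOC/100 * C_total = 15.04/100 * 96.95 = 14.581 Ah
Step 2: t = remaining / I = 14.581 / 32 = 0.4557 hr

0.4557 hr


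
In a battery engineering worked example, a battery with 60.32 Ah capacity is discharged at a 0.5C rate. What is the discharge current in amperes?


At 0.5C: I = 0.5 * 60.32 Ah = 30.16 A

30.16 A


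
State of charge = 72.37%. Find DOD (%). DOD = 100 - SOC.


DOD = 100 - SOC = 100 - 72.37 = 27.63%

27.63%


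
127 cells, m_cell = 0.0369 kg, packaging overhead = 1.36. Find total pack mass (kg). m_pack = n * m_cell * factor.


m_pack = n * m_cell * overhead = 127 * 0.0369 * 1.36 = 6.373 kg

6.373 kg


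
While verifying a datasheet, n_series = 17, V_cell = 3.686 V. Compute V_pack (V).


V_pack = n * V_cell = 17 * 3.686 = 62.662 V

62.662 V


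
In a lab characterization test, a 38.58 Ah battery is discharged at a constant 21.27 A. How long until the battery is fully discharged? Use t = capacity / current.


t = capacity / current = 38.58 / 21.27 = 1.814 hr

1.814 hr


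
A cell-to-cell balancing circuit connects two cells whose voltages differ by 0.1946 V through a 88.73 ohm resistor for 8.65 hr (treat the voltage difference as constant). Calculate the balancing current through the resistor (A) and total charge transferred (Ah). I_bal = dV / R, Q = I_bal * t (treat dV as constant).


I_bal = dV / R = 0.1946 / 88.73 = 0.0021932 A
Q = I_bal * t = 0.0021932 * 8.65 = 0.01897 Ah

I=0.0021932 A, Q=0.01897 Ah


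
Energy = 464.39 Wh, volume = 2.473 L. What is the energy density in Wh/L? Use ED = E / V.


Volumetric ED = 464.39 Wh / 2.473 L = 187.8 Wh/L

187.8 Wh/L


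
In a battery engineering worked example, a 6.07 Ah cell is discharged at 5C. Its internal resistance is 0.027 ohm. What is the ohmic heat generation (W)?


Step 1: I = C_rate * capacity = 5 * 6.07 = 30.35 A
Step 2: Q = I^2 * R = 30.35^2 * 0.027 = 921.12 * 0.027 = 24.87 W

24.87 W


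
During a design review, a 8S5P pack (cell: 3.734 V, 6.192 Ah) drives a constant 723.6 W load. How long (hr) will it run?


Step 1: E_pack = Ns * V_cell * Np * C_cell = 8 * 3.734 * 5 * 6.192 = 924.84 Wh
Step 2: t = E_pack / P = 924.84 / 723.6 = 1.278 hr

1.278 hr


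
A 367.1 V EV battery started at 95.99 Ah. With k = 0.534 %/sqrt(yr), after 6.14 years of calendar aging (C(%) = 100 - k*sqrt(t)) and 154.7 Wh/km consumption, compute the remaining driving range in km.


Step 1: capacity retention = 100 - 0.534 * sqrt(6.14) = 100 - 0.534 * 2.4779 = 98.677%
Step 2: C_now = 95.99 * 98.677/100 = 94.72 Ah
Step 3: E_pack = V * C_now = 367.1 * 94.72 = 34772 Wh
Step 4: range = E_pack / consumption = 34772 / 154.7 = 224.8 km

224.8 km


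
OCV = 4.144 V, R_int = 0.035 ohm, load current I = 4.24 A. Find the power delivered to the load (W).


Step 1: V_terminal = OCV - I*R = 4.144 - 4.24 * 0.035 = 3.9956 V
Step 2: P_out = V_terminal * I = 3.9956 * 4.24 = 16.94 W

16.94 W


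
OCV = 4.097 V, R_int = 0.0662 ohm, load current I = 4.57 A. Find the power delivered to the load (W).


Step 1: V_terminal = OCV - I*R = 4.097 - 4.57 * 0.0662 = 3.7945 V
Step 2: P_out = V_terminal * I = 3.7945 * 4.57 = 17.34 W

17.34 W


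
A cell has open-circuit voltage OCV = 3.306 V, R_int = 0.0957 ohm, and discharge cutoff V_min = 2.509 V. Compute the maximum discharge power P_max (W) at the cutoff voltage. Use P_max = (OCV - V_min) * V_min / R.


P_max = (OCV - V_min) * V_min / R = (3.306 - 2.509) * 2.509 / 0.0957 = 0.797 * 2.509 / 0.0957 = 20.90 W

20.90 W


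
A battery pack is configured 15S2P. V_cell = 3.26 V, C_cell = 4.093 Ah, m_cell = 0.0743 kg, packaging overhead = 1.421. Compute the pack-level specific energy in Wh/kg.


Step 1: V_pack = 15 * 3.26 = 48.9 V
Step 2: C_pack = 2 * 4.093 = 8.186 Ah
Step 3: E_pack = V_pack * C_pack = 48.9 * 8.186 = 400.3 Wh
Step 4: m_pack = 15 * 2 * 0.0743 * 1.421 = 3.1674 kg
Step 5: ED = E_pack / m_pack = 400.3 / 3.1674 = 126.4 Wh/kg

126.4 Wh/kg


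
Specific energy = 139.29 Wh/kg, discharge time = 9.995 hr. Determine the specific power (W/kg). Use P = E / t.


Specific power = 139.29 Wh/kg / 9.995 hr = 13.94 W/kg

13.94 W/kg


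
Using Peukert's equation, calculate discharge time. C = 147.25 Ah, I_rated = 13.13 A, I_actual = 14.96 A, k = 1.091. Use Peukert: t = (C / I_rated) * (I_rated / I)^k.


t_rated = C / I_rated = 147.25 / 13.13 = 11.215 hr
(I_rated/I)^k = (0.87767)^1.091 = 0.86731
t = t_rated * (I_rated/I)^k = 11.215 * 0.86731 = 9.727 hr

9.727 hr


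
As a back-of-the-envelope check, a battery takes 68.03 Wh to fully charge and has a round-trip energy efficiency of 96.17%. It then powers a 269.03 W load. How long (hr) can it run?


Step 1: E_discharge = eta/100 * E_charge = 96.17/100 * 68.03 = 65.424 Wh
Step 2: t = E_discharge / P = 65.424 / 269.03 = 0.2432 hr

0.2432 hr


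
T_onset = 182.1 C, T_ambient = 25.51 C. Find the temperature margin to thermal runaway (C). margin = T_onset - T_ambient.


Safety margin = 182.1 C - 25.51 C = 156.59 C

156.59 C


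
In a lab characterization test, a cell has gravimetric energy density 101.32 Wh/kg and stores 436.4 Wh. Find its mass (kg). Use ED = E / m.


m = E / ED = 436.4 / 101.32 = 4.307 kg

4.307 kg


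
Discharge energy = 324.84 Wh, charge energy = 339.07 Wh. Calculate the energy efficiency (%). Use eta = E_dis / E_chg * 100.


eta_e = E_dis / E_chg * 100 = 324.84 / 339.07 * 100 = 95.80%

95.80%


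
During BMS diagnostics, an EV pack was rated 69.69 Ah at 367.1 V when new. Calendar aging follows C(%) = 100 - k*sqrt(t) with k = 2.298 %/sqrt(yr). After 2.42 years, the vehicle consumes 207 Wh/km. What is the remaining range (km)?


Step 1: capacity retention = 100 - 2.298 * sqrt(2.42) = 100 - 2.298 * 1.5556 = 96.425%
Step 2: C_now = 69.69 * 96.425/100 = 67.199 Ah
Step 3: E_pack = V * C_now = 367.1 * 67.199 = 24669 Wh
Step 4: range = E_pack / consumption = 24669 / 207 = 119.2 km

119.2 km


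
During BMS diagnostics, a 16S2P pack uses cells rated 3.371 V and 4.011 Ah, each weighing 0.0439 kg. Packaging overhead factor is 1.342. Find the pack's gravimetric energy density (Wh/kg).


Step 1: V_pack = 16 * 3.371 = 53.936 V
Step 2: C_pack = 2 * 4.011 = 8.022 Ah
Step 3: E_pack = V_pack * C_pack = 53.936 * 8.022 = 432.67 Wh
Step 4: m_pack = 16 * 2 * 0.0439 * 1.342 = 1.8852 kg
Step 5: ED = E_pack / m_pack = 432.67 / 1.8852 = 229.5 Wh/kg

229.5 Wh/kg


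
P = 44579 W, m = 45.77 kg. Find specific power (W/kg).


Specific power = 44579 W / 45.77 kg = 974.0 W/kg

974.0 W/kg


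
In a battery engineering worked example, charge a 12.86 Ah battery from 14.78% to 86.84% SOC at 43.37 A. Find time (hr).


delta_Ah = 12.86 * (86.84 - 14.78) / 100 = 9.2669 Ah
t = delta_Ah / I = 9.2669 / 43.37 = 0.2137 hr

0.2137 hr


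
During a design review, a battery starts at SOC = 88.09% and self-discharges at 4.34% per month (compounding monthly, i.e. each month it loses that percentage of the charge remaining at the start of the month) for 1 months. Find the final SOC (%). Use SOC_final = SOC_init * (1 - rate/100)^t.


decay = (1 - 4.34/100)^1 = 0.9566
SOC_final = 88.09 * 0.9566 = 84.27%

84.27%


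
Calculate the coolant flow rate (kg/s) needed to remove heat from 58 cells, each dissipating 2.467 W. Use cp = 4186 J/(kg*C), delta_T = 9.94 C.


Step 1: Total heat Q = 58 * 2.467 W = 143.09 W
Step 2: denom = cp * dT = 4186 * 9.94 = 41609
Step 3: m_dot = 143.09 / 41609 = 0.003439 kg/s

0.003439 kg/s


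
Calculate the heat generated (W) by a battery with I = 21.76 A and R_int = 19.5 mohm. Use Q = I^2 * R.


Convert: R = 19.5 mohm = 0.0195 ohm
I^2 = 473.5
Q = 473.5 * 0.0195 = 9.233 W

9.233 W


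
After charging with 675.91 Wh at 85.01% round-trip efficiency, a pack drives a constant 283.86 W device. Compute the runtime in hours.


Step 1: E_discharge = eta/100 * E_charge = 85.01/100 * 675.91 = 574.59 Wh
Step 2: t = E_discharge / P = 574.59 / 283.86 = 2.024 hr

2.024 hr


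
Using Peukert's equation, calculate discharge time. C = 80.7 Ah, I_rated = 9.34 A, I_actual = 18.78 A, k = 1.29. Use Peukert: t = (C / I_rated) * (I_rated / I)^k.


Step 1: t_rated = C / I_rated = 80.7 / 9.34 = 8.6403 hr
Step 2: ratio = 9.34 / 18.78 = 0.49734
Step 3: ratio^k = 0.49734^1.29 = 0.40615
Step 4: t = t_rated * ratio^k = 8.6403 * 0.40615 = 3.509 hr

3.509 hr


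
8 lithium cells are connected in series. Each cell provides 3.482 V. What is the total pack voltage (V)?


With 8 cells in series at 3.482 V each, V_pack = 27.856 V

27.856 V


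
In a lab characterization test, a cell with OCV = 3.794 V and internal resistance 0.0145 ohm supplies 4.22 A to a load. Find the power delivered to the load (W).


Step 1: V_terminal = OCV - I*R = 3.794 - 4.22 * 0.0145 = 3.7328 V
Step 2: P_out = V_terminal * I = 3.7328 * 4.22 = 15.75 W

15.75 W


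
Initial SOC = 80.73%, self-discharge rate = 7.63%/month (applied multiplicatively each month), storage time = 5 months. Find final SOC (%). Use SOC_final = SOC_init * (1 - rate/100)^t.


Monthly retention factor = 1 - 7.63/100 = 0.9237
Over 5 months: factor^5 = 0.67244
SOC_final = 80.73 * 0.67244 = 54.29%

54.29%


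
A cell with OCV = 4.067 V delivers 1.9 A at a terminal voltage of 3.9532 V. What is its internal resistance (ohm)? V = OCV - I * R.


R = (OCV - V) / I = (4.067 - 3.9532) / 1.9 = 0.05989 ohm

0.05989 ohm


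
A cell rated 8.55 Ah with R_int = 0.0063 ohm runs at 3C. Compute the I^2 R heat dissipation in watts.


Step 1: I = C_rate * capacity = 3 * 8.55 = 25.65 A
Step 2: Q = I^2 * R = 25.65^2 * 0.0063 = 657.92 * 0.0063 = 4.145 W

4.145 W


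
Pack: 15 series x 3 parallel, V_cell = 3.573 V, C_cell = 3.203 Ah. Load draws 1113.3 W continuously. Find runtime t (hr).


Step 1: E_pack = Ns * V_cell * Np * C_cell = 15 * 3.573 * 3 * 3.203 = 514.99 Wh
Step 2: t = E_pack / P = 514.99 / 1113.3 = 0.4626 hr

0.4626 hr


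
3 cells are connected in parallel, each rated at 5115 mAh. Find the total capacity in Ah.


Convert: C_cell = 5115 mAh = 5.115 Ah
C_total = 3 * 5.115 = 15.345 Ah

15.345 Ah


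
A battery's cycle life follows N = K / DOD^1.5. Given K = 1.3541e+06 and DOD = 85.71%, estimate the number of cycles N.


Step 1: DOD^1.5 = 85.71^1.5 = 793.5
Step 2: N = 1.3541e+06 / 793.5 = 1706 cycles

1706 cycles


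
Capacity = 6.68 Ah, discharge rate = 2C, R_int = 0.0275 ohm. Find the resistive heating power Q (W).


Step 1: I = C_rate * capacity = 2 * 6.68 = 13.36 A
Step 2: Q = I^2 * R = 13.36^2 * 0.0275 = 178.49 * 0.0275 = 4.908 W

4.908 W


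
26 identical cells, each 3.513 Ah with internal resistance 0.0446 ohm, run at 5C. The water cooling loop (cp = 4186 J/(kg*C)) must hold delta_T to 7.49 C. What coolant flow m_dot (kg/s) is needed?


Step 1: I = 5 * 3.513 = 17.565 A
Step 2: Q_cell = I^2 * R = 17.565^2 * 0.0446 = 13.76 W
Step 3: Q_total = 26 * 13.76 = 357.76 W
Step 4: m_dot = Q_total / (cp * dT) = 357.76 / (4186 * 7.49) = 0.01141 kg/s

0.01141 kg/s


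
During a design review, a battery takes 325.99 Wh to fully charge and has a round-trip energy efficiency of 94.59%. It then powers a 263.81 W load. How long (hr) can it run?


Step 1: E_discharge = eta/100 * E_charge = 94.59/100 * 325.99 = 308.35 Wh
Step 2: t = E_discharge / P = 308.35 / 263.81 = 1.169 hr

1.169 hr


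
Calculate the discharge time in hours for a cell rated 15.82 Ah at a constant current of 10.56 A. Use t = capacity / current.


Runtime = 15.82 Ah / 10.56 A = 1.498 hr

1.498 hr


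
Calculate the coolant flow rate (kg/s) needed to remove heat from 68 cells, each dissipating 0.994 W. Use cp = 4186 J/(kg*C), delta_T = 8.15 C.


Q_total = 68 * 0.994 = 67.592 W
m_dot = Q_total / (cp * dT) = 67.592 / (4186 * 8.15) = 0.001981 kg/s

0.001981 kg/s


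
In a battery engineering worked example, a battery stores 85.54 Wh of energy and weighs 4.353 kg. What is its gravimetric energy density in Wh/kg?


ED = E / m = 85.54 / 4.353 = 19.65 Wh/kg

19.65 Wh/kg


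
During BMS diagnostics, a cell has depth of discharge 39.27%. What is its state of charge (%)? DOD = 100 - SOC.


SOC = 100 - DOD = 100 - 39.27 = 60.73%

60.73%


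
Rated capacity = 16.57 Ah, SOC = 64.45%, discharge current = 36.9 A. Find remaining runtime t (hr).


Step 1: remaining = SOC/100 * C_total = 64.45/100 * 16.57 = 10.679 Ah
Step 2: t = remaining / I = 10.679 / 36.9 = 0.2894 hr

0.2894 hr


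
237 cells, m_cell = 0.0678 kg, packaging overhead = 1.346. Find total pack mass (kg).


Cell mass sum = 237 * 0.0678 = 16.069 kg
With overhead 1.346: m_pack = 16.069 * 1.346 = 21.63 kg

21.63 kg


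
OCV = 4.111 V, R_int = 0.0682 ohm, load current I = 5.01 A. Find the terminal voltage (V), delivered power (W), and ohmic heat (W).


Step 1: V_terminal = OCV - I*R = 4.111 - 5.01 * 0.0682 = 3.7693 V
Step 2: P_out = V_terminal * I = 3.7693 * 5.01 = 18.88 W
Step 3: Q = I^2 * R = 5.01^2 * 0.0682 = 1.712 W

V=3.7693 V, P=18.88 W, Q=1.712 W


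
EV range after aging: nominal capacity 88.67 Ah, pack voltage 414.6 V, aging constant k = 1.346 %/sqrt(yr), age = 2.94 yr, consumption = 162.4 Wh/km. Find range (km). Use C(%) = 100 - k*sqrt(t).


Step 1: capacity retention = 100 - 1.346 * sqrt(2.94) = 100 - 1.346 * 1.7146 = 97.692%
Step 2: C_now = 88.67 * 97.692/100 = 86.623 Ah
Step 3: E_pack = V * C_now = 414.6 * 86.623 = 35914 Wh
Step 4: range = E_pack / consumption = 35914 / 162.4 = 221.1 km

221.1 km


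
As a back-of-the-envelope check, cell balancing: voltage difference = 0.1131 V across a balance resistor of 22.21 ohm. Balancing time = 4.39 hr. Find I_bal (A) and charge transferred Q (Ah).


I_bal = dV / R = 0.1131 / 22.21 = 0.0050923 A
Q = I_bal * t = 0.0050923 * 4.39 = 0.02236 Ah

I=0.0050923 A, Q=0.02236 Ah


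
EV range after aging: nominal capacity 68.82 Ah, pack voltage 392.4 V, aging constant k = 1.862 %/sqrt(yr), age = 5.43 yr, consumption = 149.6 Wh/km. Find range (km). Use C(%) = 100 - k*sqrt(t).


Step 1: capacity retention = 100 - 1.862 * sqrt(5.43) = 100 - 1.862 * 2.3302 = 95.661%
Step 2: C_now = 68.82 * 95.661/100 = 65.834 Ah
Step 3: E_pack = V * C_now = 392.4 * 65.834 = 25833 Wh
Step 4: range = E_pack / consumption = 25833 / 149.6 = 172.7 km

172.7 km
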